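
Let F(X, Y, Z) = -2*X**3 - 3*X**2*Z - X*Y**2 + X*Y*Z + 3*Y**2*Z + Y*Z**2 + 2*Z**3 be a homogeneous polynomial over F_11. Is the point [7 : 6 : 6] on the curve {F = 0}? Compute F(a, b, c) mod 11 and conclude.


F(7,6,6) ≡ 3 (mod 11); P is NOT on the curve.

Evaluate F(7, 6, 6) term-by-term (mod 11).
  -2*X**3 ↦ -2·343·1·1 = -686
  -3*X**2*Z ↦ -3·49·1·6 = -882
  -X*Y**2 ↦ -1·7·36·1 = -252
  X*Y*Z ↦ 1·7·6·6 = 252
  3*Y**2*Z ↦ 3·1·36·6 = 648
  Y*Z**2 ↦ 1·1·6·36 = 216
  2*Z**3 ↦ 2·1·1·216 = 432
Sum: F(7, 6, 6) = (-686) + (-882) + (-252) + (252) + (648) + (216) + (432) = -272.
Reducing mod 11: -272 ≡ 3 (mod 11).
Since F(a, b, c) ≡ 3 ≠ 0 (mod 11), P does NOT lie on the curve.


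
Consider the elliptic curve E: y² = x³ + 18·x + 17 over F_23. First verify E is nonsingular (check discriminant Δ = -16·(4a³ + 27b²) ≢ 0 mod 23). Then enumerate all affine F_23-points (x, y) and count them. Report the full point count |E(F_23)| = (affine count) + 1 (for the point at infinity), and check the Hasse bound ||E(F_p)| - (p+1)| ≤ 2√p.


Affine points = {(1, 6), (1, 17), (3, 11), (3, 12), (5, 5), (5, 18), (7, 7), (7, 16), (8, 11), (8, 12), (10, 1), (10, 22), (12, 11), (12, 12), (14, 0), (16, 10), (16, 13), (18, 3), (18, 20)}; affine count = 19; |E(F_23)| = 20.

Discriminant check: Δ ∝ 4a³ + 27b² = 4·18³ + 27·17² = 4·5832 + 27·289 ≡ 12 (mod 23). Nonzero ⇒ E is nonsingular.
For each x ∈ F_23, compute rhs = x³ + 18·x + 17 mod 23, then count y ∈ F_23 with y² ≡ rhs.
  x = 0: rhs = 17, matching y values: none (0 points).
  x = 1: rhs = 13, matching y values: 6, 17 (2 points).
  x = 2: rhs = 15, matching y values: none (0 points).
  x = 3: rhs = 6, matching y values: 11, 12 (2 points).
  x = 4: rhs = 15, matching y values: none (0 points).
  x = 5: rhs = 2, matching y values: 5, 18 (2 points).
  x = 6: rhs = 19, matching y values: none (0 points).
  x = 7: rhs = 3, matching y values: 7, 16 (2 points).
  x = 8: rhs = 6, matching y values: 11, 12 (2 points).
  x = 9: rhs = 11, matching y values: none (0 points).
  x = 10: rhs = 1, matching y values: 1, 22 (2 points).
  x = 11: rhs = 5, matching y values: none (0 points).
  x = 12: rhs = 6, matching y values: 11, 12 (2 points).
  x = 13: rhs = 10, matching y values: none (0 points).
  x = 14: rhs = 0, matching y values: 0 (1 points).
  x = 15: rhs = 5, matching y values: none (0 points).
  x = 16: rhs = 8, matching y values: 10, 13 (2 points).
  x = 17: rhs = 15, matching y values: none (0 points).
  x = 18: rhs = 9, matching y values: 3, 20 (2 points).
  x = 19: rhs = 19, matching y values: none (0 points).
  x = 20: rhs = 5, matching y values: none (0 points).
  x = 21: rhs = 19, matching y values: none (0 points).
  x = 22: rhs = 21, matching y values: none (0 points).
Total affine count: 19.
Full point count |E(F_23)| = 19 + 1 = 20.
Hasse bound: |20 − (23+1)| = |-4| = 4 ≤ 2√23 ≈ 9.5917 ✓.


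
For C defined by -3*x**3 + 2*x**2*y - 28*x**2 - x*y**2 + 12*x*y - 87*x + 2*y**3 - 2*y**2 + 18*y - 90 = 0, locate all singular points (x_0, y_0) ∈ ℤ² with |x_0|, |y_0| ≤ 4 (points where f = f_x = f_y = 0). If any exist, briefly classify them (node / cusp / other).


Singular points: {(-3, 0)}; classification: node.

Compute partial derivatives:
  f_x = -9*x**2 + 4*x*y - 56*x - y**2 + 12*y - 87.
  f_y = 2*x**2 - 2*x*y + 12*x + 6*y**2 - 4*y + 18.
Scan x_0 ∈ {−4, ..., 4}. For each x_0, f_y(x_0, y) is a polynomial in y; find its integer roots y ∈ {−4, ..., 4}, then test f_x and f at those candidates.
  x = -4: f_y(-4, y) = 6*y**2 + 4*y + 2; no integer root y with |y| ≤ 4.
  x = -3: f_y(-3, y) = 6*y**2 + 2*y; vanishes at y ∈ {0}. (-3, 0): f_x = 0, f = 0 — SINGULAR.
  x = -2: f_y(-2, y) = 6*y**2 + 2; no integer root y with |y| ≤ 4.
  x = -1: f_y(-1, y) = 6*y**2 - 2*y + 8; no integer root y with |y| ≤ 4.
  x = 0: f_y(0, y) = 6*y**2 - 4*y + 18; no integer root y with |y| ≤ 4.
  x = 1: f_y(1, y) = 6*y**2 - 6*y + 32; no integer root y with |y| ≤ 4.
  x = 2: f_y(2, y) = 6*y**2 - 8*y + 50; no integer root y with |y| ≤ 4.
  x = 3: f_y(3, y) = 6*y**2 - 10*y + 72; no integer root y with |y| ≤ 4.
  x = 4: f_y(4, y) = 6*y**2 - 12*y + 98; no integer root y with |y| ≤ 4.
Only singular point on the grid: (-3, 0).
Classify: substitute x = -3 + u, y = 0 + v and expand: f = -3*u**3 + 2*u**2*v - u**2 - u*v**2 + 2*v**3 + v**2.
No constant or linear terms (consistent with a singular point). Quadratic part: -u**2 + v**2. Cubic part: -3*u**3 + 2*u**2*v - u*v**2 + 2*v**3.
The quadratic part v**2 - u**2 = (v − u)(v + u) splits into two distinct linear factors, so there are two distinct tangent lines y − 0 = ±(x − -3) — this is a node (ordinary double point).
Classification: node.


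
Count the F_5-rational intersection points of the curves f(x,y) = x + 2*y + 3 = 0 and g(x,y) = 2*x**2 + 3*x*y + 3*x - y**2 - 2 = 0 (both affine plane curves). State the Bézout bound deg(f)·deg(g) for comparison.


Common zeros: ∅; count = 0; Bézout bound = 2.

deg(f) = 1, deg(g) = 2, so Bézout bound = 2.
Scan x ∈ F_5. For each x, list the y ∈ F_5 with f(x, y) ≡ 0 and those with g(x, y) ≡ 0 (mod 5); the common zeros in that column are the intersection.
  x = 0: f ≡ 0 at y ∈ {1}; g ≡ 0 at y ∈ ∅; common: ∅.
  x = 1: f ≡ 0 at y ∈ {3}; g ≡ 0 at y ∈ {1, 2}; common: ∅.
  x = 2: f ≡ 0 at y ∈ {0}; g ≡ 0 at y ∈ {2, 4}; common: ∅.
  x = 3: f ≡ 0 at y ∈ {2}; g ≡ 0 at y ∈ {0, 4}; common: ∅.
  x = 4: f ≡ 0 at y ∈ {4}; g ≡ 0 at y ∈ ∅; common: ∅.
Collecting: common zeros = ∅, so the count is 0.
Comparison with the Bézout bound: 0 ≤ 2 = deg(f)·deg(g), as expected for curves with no common component (the affine F_5-count falls short of the bound because intersections may lie at infinity, over extension fields, or carry multiplicity).


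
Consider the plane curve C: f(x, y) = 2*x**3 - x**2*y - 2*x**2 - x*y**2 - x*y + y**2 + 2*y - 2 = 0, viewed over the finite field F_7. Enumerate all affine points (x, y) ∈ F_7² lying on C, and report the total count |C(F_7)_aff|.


Affine F_7-points: {(3, 3), (3, 6), (5, 2), (5, 5)}; count = 4.

For each of the 49 pairs (x, y) ∈ F_7², evaluate f(x, y) mod 7. Record the zeros.
  x = 0: [0↦5, 1↦1, 2↦6, 3↦6, 4↦1, 5↦5, 6↦4]  zeros at y ∈ ∅
  x = 1: [0↦5, 1↦5, 2↦5, 3↦5, 4↦5, 5↦5, 6↦5]  zeros at y ∈ ∅
  x = 2: [0↦6, 1↦1, 2↦1, 3↦6, 4↦2, 5↦3, 6↦2]  zeros at y ∈ ∅
  x = 3: [0↦6, 1↦1, 2↦6, 3↦0, 4↦4, 5↦4, 6↦0]  zeros at y ∈ {3, 6}
  x = 4: [0↦3, 1↦3, 2↦4, 3↦6, 4↦2, 5↦6, 6↦4]  zeros at y ∈ ∅
  x = 5: [0↦2, 1↦5, 2↦0, 3↦1, 4↦1, 5↦0, 6↦5]  zeros at y ∈ {2, 5}
  x = 6: [0↦1, 1↦5, 2↦6, 3↦4, 4↦6, 5↦5, 6↦1]  zeros at y ∈ ∅
Collecting zeros: affine points = {(3, 3), (3, 6), (5, 2), (5, 5)}.
Total count |C(F_7)_aff| = 4.


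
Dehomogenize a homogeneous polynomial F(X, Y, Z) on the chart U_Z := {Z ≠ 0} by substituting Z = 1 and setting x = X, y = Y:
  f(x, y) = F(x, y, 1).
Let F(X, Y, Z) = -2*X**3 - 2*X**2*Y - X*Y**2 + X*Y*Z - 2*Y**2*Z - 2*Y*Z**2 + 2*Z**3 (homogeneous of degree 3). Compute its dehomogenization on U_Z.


f(x, y) = -2*x**3 - 2*x**2*y - x*y**2 + x*y - 2*y**2 - 2*y + 2

On U_Z we set Z = 1. Each monomial c·X^i·Y^j·Z^k in F becomes c·x^i·y^j·1^k = c·x^i·y^j.
Substituting Z = 1: F(X, Y, 1) = -2*x**3 - 2*x**2*y - x*y**2 + x*y - 2*y**2 - 2*y + 2.
Note: deg(f) ≤ deg(F) = 3; strict inequality happens when F is divisible by Z (lost terms).


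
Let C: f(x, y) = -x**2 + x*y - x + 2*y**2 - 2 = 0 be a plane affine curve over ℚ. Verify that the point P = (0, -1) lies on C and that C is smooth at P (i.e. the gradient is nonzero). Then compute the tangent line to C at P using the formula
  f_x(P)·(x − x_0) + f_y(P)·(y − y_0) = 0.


Tangent line at P: -2*x - 4*y - 4 = 0.

Step 1: f(0, -1) = 0, so P lies on C.
Step 2: partial derivatives
  f_x(x, y) = -2*x + y - 1, f_y(x, y) = x + 4*y.
  f_x(P) = -2, f_y(P) = -4 (gradient nonzero, so P is smooth).
Step 3: tangent line at P: -2·(x − 0) + -4·(y − -1) = 0.
Expanding: -2*x - 4*y - 4 = 0.


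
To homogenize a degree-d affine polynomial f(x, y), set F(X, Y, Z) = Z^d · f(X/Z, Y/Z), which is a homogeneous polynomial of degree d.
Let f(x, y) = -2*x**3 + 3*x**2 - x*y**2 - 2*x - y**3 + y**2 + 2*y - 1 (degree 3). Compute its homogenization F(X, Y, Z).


F(X, Y, Z) = -2*X**3 + 3*X**2*Z - X*Y**2 - 2*X*Z**2 - Y**3 + Y**2*Z + 2*Y*Z**2 - Z**3

deg(f) = 3.
Substitute x = X/Z, y = Y/Z into f, then multiply by Z^3.
  monomial -2·x^3·y^0 ↦ -2·X^3·Y^0·Z^0.
  monomial 3·x^2·y^0 ↦ 3·X^2·Y^0·Z^1.
  monomial -1·x^1·y^2 ↦ -1·X^1·Y^2·Z^0.
  monomial -2·x^1·y^0 ↦ -2·X^1·Y^0·Z^2.
  monomial -1·x^0·y^3 ↦ -1·X^0·Y^3·Z^0.
  monomial 1·x^0·y^2 ↦ 1·X^0·Y^2·Z^1.
  monomial 2·x^0·y^1 ↦ 2·X^0·Y^1·Z^2.
  monomial -1·x^0·y^0 ↦ -1·X^0·Y^0·Z^3.
Collecting: F(X, Y, Z) = -2*X**3 + 3*X**2*Z - X*Y**2 - 2*X*Z**2 - Y**3 + Y**2*Z + 2*Y*Z**2 - Z**3.


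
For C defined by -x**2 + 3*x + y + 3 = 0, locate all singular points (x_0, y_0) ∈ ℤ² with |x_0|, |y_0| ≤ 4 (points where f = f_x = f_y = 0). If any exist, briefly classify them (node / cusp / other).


No singular points in the scanned grid; C is smooth there.

Compute partial derivatives:
  f_x = 3 - 2*x.
  f_y = 1.
f_y = 1 is a nonzero constant, so f_y never vanishes: no point (x, y) can satisfy f = f_x = f_y = 0. In particular no (x, y) ∈ {−4, ..., 4}² is singular; the curve is smooth.


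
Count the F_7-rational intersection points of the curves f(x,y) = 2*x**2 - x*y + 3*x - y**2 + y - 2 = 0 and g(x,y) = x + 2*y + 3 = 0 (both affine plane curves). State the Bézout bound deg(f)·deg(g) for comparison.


Common zeros: {(4, 0), (5, 3)}; count = 2; Bézout bound = 2.

deg(f) = 2, deg(g) = 1, so Bézout bound = 2.
Scan x ∈ F_7. For each x, list the y ∈ F_7 with f(x, y) ≡ 0 and those with g(x, y) ≡ 0 (mod 7); the common zeros in that column are the intersection.
  x = 0: f ≡ 0 at y ∈ {4}; g ≡ 0 at y ∈ {2}; common: ∅.
  x = 1: f ≡ 0 at y ∈ ∅; g ≡ 0 at y ∈ {5}; common: ∅.
  x = 2: f ≡ 0 at y ∈ {3}; g ≡ 0 at y ∈ {1}; common: ∅.
  x = 3: f ≡ 0 at y ∈ ∅; g ≡ 0 at y ∈ {4}; common: ∅.
  x = 4: f ≡ 0 at y ∈ {0, 4}; g ≡ 0 at y ∈ {0}; common: {0}.
  x = 5: f ≡ 0 at y ∈ {0, 3}; g ≡ 0 at y ∈ {3}; common: {3}.
  x = 6: f ≡ 0 at y ∈ ∅; g ≡ 0 at y ∈ {6}; common: ∅.
Collecting: common zeros = {(4, 0), (5, 3)}, so the count is 2.
Comparison with the Bézout bound: 2 ≤ 2 = deg(f)·deg(g), as expected for curves with no common component (the bound is attained).


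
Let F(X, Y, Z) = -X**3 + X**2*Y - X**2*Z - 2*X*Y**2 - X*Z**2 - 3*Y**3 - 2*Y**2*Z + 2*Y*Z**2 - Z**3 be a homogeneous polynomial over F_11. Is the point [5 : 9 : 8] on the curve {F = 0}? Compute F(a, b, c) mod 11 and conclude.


F(5,9,8) ≡ 8 (mod 11); P is NOT on the curve.

Evaluate F(5, 9, 8) term-by-term (mod 11).
  -X**3 ↦ -1·125·1·1 = -125
  X**2*Y ↦ 1·25·9·1 = 225
  -X**2*Z ↦ -1·25·1·8 = -200
  -2*X*Y**2 ↦ -2·5·81·1 = -810
  -X*Z**2 ↦ -1·5·1·64 = -320
  -3*Y**3 ↦ -3·1·729·1 = -2187
  -2*Y**2*Z ↦ -2·1·81·8 = -1296
  2*Y*Z**2 ↦ 2·1·9·64 = 1152
  -Z**3 ↦ -1·1·1·512 = -512
Sum: F(5, 9, 8) = (-125) + (225) + (-200) + (-810) + (-320) + (-2187) + (-1296) + (1152) + (-512) = -4073.
Reducing mod 11: -4073 ≡ 8 (mod 11).
Since F(a, b, c) ≡ 8 ≠ 0 (mod 11), P does NOT lie on the curve.


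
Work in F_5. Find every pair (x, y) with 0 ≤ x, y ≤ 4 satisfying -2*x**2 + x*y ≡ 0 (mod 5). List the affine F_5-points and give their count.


Affine F_5-points: {(0, 0), (0, 1), (0, 2), (0, 3), (0, 4), (1, 2), (2, 4), (3, 1), (4, 3)}; count = 9.

For each of the 25 pairs (x, y) ∈ F_5², evaluate f(x, y) mod 5. Record the zeros.
  x = 0: [0↦0, 1↦0, 2↦0, 3↦0, 4↦0]  zeros at y ∈ {0, 1, 2, 3, 4}
  x = 1: [0↦3, 1↦4, 2↦0, 3↦1, 4↦2]  zeros at y ∈ {2}
  x = 2: [0↦2, 1↦4, 2↦1, 3↦3, 4↦0]  zeros at y ∈ {4}
  x = 3: [0↦2, 1↦0, 2↦3, 3↦1, 4↦4]  zeros at y ∈ {1}
  x = 4: [0↦3, 1↦2, 2↦1, 3↦0, 4↦4]  zeros at y ∈ {3}
Collecting zeros: affine points = {(0, 0), (0, 1), (0, 2), (0, 3), (0, 4), (1, 2), (2, 4), (3, 1), (4, 3)}.
Total count |C(F_5)_aff| = 9.


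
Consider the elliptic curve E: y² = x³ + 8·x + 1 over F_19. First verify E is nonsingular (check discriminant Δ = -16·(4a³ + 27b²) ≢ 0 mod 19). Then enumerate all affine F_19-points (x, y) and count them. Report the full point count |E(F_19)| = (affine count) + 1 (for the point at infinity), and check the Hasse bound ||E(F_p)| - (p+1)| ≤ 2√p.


Affine points = {(0, 1), (0, 18), (2, 5), (2, 14), (7, 1), (7, 18), (8, 8), (8, 11), (9, 2), (9, 17), (10, 6), (10, 13), (12, 1), (12, 18), (14, 8), (14, 11), (15, 0), (16, 8), (16, 11), (18, 7), (18, 12)}; affine count = 21; |E(F_19)| = 22.

Discriminant check: Δ ∝ 4a³ + 27b² = 4·8³ + 27·1² = 4·512 + 27·1 ≡ 4 (mod 19). Nonzero ⇒ E is nonsingular.
For each x ∈ F_19, compute rhs = x³ + 8·x + 1 mod 19, then count y ∈ F_19 with y² ≡ rhs.
  x = 0: rhs = 1, matching y values: 1, 18 (2 points).
  x = 1: rhs = 10, matching y values: none (0 points).
  x = 2: rhs = 6, matching y values: 5, 14 (2 points).
  x = 3: rhs = 14, matching y values: none (0 points).
  x = 4: rhs = 2, matching y values: none (0 points).
  x = 5: rhs = 14, matching y values: none (0 points).
  x = 6: rhs = 18, matching y values: none (0 points).
  x = 7: rhs = 1, matching y values: 1, 18 (2 points).
  x = 8: rhs = 7, matching y values: 8, 11 (2 points).
  x = 9: rhs = 4, matching y values: 2, 17 (2 points).
  x = 10: rhs = 17, matching y values: 6, 13 (2 points).
  x = 11: rhs = 14, matching y values: none (0 points).
  x = 12: rhs = 1, matching y values: 1, 18 (2 points).
  x = 13: rhs = 3, matching y values: none (0 points).
  x = 14: rhs = 7, matching y values: 8, 11 (2 points).
  x = 15: rhs = 0, matching y values: 0 (1 points).
  x = 16: rhs = 7, matching y values: 8, 11 (2 points).
  x = 17: rhs = 15, matching y values: none (0 points).
  x = 18: rhs = 11, matching y values: 7, 12 (2 points).
Total affine count: 21.
Full point count |E(F_19)| = 21 + 1 = 22.
Hasse bound: |22 − (19+1)| = |2| = 2 ≤ 2√19 ≈ 8.7178 ✓.


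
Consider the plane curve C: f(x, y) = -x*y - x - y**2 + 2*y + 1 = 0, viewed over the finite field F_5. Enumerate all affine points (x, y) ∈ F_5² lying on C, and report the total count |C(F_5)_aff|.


Affine F_5-points: {(1, 0), (1, 1), (2, 2), (2, 3)}; count = 4.

For each of the 25 pairs (x, y) ∈ F_5², evaluate f(x, y) mod 5. Record the zeros.
  x = 0: [0↦1, 1↦2, 2↦1, 3↦3, 4↦3]  zeros at y ∈ ∅
  x = 1: [0↦0, 1↦0, 2↦3, 3↦4, 4↦3]  zeros at y ∈ {0, 1}
  x = 2: [0↦4, 1↦3, 2↦0, 3↦0, 4↦3]  zeros at y ∈ {2, 3}
  x = 3: [0↦3, 1↦1, 2↦2, 3↦1, 4↦3]  zeros at y ∈ ∅
  x = 4: [0↦2, 1↦4, 2↦4, 3↦2, 4↦3]  zeros at y ∈ ∅
Collecting zeros: affine points = {(1, 0), (1, 1), (2, 2), (2, 3)}.
Total count |C(F_5)_aff| = 4.


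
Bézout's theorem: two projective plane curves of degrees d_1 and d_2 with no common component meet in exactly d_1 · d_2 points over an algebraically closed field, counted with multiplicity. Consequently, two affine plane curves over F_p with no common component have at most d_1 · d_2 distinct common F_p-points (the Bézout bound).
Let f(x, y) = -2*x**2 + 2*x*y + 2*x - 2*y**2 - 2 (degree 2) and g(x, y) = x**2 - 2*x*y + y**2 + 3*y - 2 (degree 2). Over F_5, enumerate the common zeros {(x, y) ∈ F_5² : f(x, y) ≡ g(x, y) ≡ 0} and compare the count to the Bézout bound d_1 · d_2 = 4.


Common zeros: {(3, 1), (3, 2), (4, 1)}; count = 3; Bézout bound = 4.

deg(f) = 2, deg(g) = 2, so Bézout bound = 4.
Scan x ∈ F_5. For each x, list the y ∈ F_5 with f(x, y) ≡ 0 and those with g(x, y) ≡ 0 (mod 5); the common zeros in that column are the intersection.
  x = 0: f ≡ 0 at y ∈ {2, 3}; g ≡ 0 at y ∈ ∅; common: ∅.
  x = 1: f ≡ 0 at y ∈ ∅; g ≡ 0 at y ∈ {2}; common: ∅.
  x = 2: f ≡ 0 at y ∈ ∅; g ≡ 0 at y ∈ ∅; common: ∅.
  x = 3: f ≡ 0 at y ∈ {1, 2}; g ≡ 0 at y ∈ {1, 2}; common: {1, 2}.
  x = 4: f ≡ 0 at y ∈ {1, 3}; g ≡ 0 at y ∈ {1, 4}; common: {1}.
Collecting: common zeros = {(3, 1), (3, 2), (4, 1)}, so the count is 3.
Comparison with the Bézout bound: 3 ≤ 4 = deg(f)·deg(g), as expected for curves with no common component (the affine F_5-count falls short of the bound because intersections may lie at infinity, over extension fields, or carry multiplicity).


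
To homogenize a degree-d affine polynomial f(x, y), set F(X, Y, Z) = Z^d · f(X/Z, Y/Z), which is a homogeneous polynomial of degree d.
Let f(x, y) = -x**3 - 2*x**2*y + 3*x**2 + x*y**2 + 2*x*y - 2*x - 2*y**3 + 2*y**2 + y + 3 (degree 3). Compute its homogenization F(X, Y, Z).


F(X, Y, Z) = -X**3 - 2*X**2*Y + 3*X**2*Z + X*Y**2 + 2*X*Y*Z - 2*X*Z**2 - 2*Y**3 + 2*Y**2*Z + Y*Z**2 + 3*Z**3

deg(f) = 3.
Substitute x = X/Z, y = Y/Z into f, then multiply by Z^3.
  monomial -1·x^3·y^0 ↦ -1·X^3·Y^0·Z^0.
  monomial -2·x^2·y^1 ↦ -2·X^2·Y^1·Z^0.
  monomial 3·x^2·y^0 ↦ 3·X^2·Y^0·Z^1.
  monomial 1·x^1·y^2 ↦ 1·X^1·Y^2·Z^0.
  monomial 2·x^1·y^1 ↦ 2·X^1·Y^1·Z^1.
  monomial -2·x^1·y^0 ↦ -2·X^1·Y^0·Z^2.
  monomial -2·x^0·y^3 ↦ -2·X^0·Y^3·Z^0.
  monomial 2·x^0·y^2 ↦ 2·X^0·Y^2·Z^1.
  monomial 1·x^0·y^1 ↦ 1·X^0·Y^1·Z^2.
  monomial 3·x^0·y^0 ↦ 3·X^0·Y^0·Z^3.
Collecting: F(X, Y, Z) = -X**3 - 2*X**2*Y + 3*X**2*Z + X*Y**2 + 2*X*Y*Z - 2*X*Z**2 - 2*Y**3 + 2*Y**2*Z + Y*Z**2 + 3*Z**3.


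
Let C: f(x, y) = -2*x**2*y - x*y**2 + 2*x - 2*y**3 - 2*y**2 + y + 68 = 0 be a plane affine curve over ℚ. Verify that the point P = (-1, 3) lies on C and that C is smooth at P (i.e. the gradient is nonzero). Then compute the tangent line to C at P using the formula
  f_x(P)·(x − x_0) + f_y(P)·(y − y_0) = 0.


Tangent line at P: 5*x - 61*y + 188 = 0.

Step 1: f(-1, 3) = 0, so P lies on C.
Step 2: partial derivatives
  f_x(x, y) = -4*x*y - y**2 + 2, f_y(x, y) = -2*x**2 - 2*x*y - 6*y**2 - 4*y + 1.
  f_x(P) = 5, f_y(P) = -61 (gradient nonzero, so P is smooth).
Step 3: tangent line at P: 5·(x − -1) + -61·(y − 3) = 0.
Expanding: 5*x - 61*y + 188 = 0.


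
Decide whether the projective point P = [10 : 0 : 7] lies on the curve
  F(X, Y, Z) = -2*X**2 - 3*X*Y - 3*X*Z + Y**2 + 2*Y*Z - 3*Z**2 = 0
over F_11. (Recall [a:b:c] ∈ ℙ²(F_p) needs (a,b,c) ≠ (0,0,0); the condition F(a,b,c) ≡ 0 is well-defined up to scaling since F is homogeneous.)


F(10,0,7) ≡ 4 (mod 11); P is NOT on the curve.

Evaluate F(10, 0, 7) term-by-term (mod 11).
  -2*X**2 ↦ -2·100·1·1 = -200
  -3*X*Y ↦ -3·10·0·1 = 0
  -3*X*Z ↦ -3·10·1·7 = -210
  Y**2 ↦ 1·1·0·1 = 0
  2*Y*Z ↦ 2·1·0·7 = 0
  -3*Z**2 ↦ -3·1·1·49 = -147
Sum: F(10, 0, 7) = (-200) + (0) + (-210) + (0) + (0) + (-147) = -557.
Reducing mod 11: -557 ≡ 4 (mod 11).
Since F(a, b, c) ≡ 4 ≠ 0 (mod 11), P does NOT lie on the curve.


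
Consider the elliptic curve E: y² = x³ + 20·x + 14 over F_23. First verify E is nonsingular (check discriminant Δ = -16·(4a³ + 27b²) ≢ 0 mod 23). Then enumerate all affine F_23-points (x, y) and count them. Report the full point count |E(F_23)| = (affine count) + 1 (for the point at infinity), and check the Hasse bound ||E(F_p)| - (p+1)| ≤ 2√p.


Affine points = {(1, 9), (1, 14), (2, 4), (2, 19), (3, 3), (3, 20), (5, 3), (5, 20), (9, 7), (9, 16), (10, 8), (10, 15), (11, 1), (11, 22), (12, 2), (12, 21), (14, 5), (14, 18), (15, 3), (15, 20), (17, 0), (19, 10), (19, 13), (21, 9), (21, 14), (22, 4), (22, 19)}; affine count = 27; |E(F_23)| = 28.

Discriminant check: Δ ∝ 4a³ + 27b² = 4·20³ + 27·14² = 4·8000 + 27·196 ≡ 9 (mod 23). Nonzero ⇒ E is nonsingular.
For each x ∈ F_23, compute rhs = x³ + 20·x + 14 mod 23, then count y ∈ F_23 with y² ≡ rhs.
  x = 0: rhs = 14, matching y values: none (0 points).
  x = 1: rhs = 12, matching y values: 9, 14 (2 points).
  x = 2: rhs = 16, matching y values: 4, 19 (2 points).
  x = 3: rhs = 9, matching y values: 3, 20 (2 points).
  x = 4: rhs = 20, matching y values: none (0 points).
  x = 5: rhs = 9, matching y values: 3, 20 (2 points).
  x = 6: rhs = 5, matching y values: none (0 points).
  x = 7: rhs = 14, matching y values: none (0 points).
  x = 8: rhs = 19, matching y values: none (0 points).
  x = 9: rhs = 3, matching y values: 7, 16 (2 points).
  x = 10: rhs = 18, matching y values: 8, 15 (2 points).
  x = 11: rhs = 1, matching y values: 1, 22 (2 points).
  x = 12: rhs = 4, matching y values: 2, 21 (2 points).
  x = 13: rhs = 10, matching y values: none (0 points).
  x = 14: rhs = 2, matching y values: 5, 18 (2 points).
  x = 15: rhs = 9, matching y values: 3, 20 (2 points).
  x = 16: rhs = 14, matching y values: none (0 points).
  x = 17: rhs = 0, matching y values: 0 (1 points).
  x = 18: rhs = 19, matching y values: none (0 points).
  x = 19: rhs = 8, matching y values: 10, 13 (2 points).
  x = 20: rhs = 19, matching y values: none (0 points).
  x = 21: rhs = 12, matching y values: 9, 14 (2 points).
  x = 22: rhs = 16, matching y values: 4, 19 (2 points).
Total affine count: 27.
Full point count |E(F_23)| = 27 + 1 = 28.
Hasse bound: |28 − (23+1)| = |4| = 4 ≤ 2√23 ≈ 9.5917 ✓.


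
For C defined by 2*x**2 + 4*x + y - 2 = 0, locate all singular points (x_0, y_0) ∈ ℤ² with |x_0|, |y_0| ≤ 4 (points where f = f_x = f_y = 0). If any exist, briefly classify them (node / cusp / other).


No singular points in the scanned grid; C is smooth there.

Compute partial derivatives:
  f_x = 4*x + 4.
  f_y = 1.
f_y = 1 is a nonzero constant, so f_y never vanishes: no point (x, y) can satisfy f = f_x = f_y = 0. In particular no (x, y) ∈ {−4, ..., 4}² is singular; the curve is smooth.


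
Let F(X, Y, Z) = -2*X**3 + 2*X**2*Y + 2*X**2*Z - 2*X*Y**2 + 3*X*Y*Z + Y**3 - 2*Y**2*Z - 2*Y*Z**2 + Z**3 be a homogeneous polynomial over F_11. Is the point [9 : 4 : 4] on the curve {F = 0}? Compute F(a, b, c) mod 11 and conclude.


F(9,4,4) ≡ 8 (mod 11); P is NOT on the curve.

Evaluate F(9, 4, 4) term-by-term (mod 11).
  -2*X**3 ↦ -2·729·1·1 = -1458
  2*X**2*Y ↦ 2·81·4·1 = 648
  2*X**2*Z ↦ 2·81·1·4 = 648
  -2*X*Y**2 ↦ -2·9·16·1 = -288
  3*X*Y*Z ↦ 3·9·4·4 = 432
  Y**3 ↦ 1·1·64·1 = 64
  -2*Y**2*Z ↦ -2·1·16·4 = -128
  -2*Y*Z**2 ↦ -2·1·4·16 = -128
  Z**3 ↦ 1·1·1·64 = 64
Sum: F(9, 4, 4) = (-1458) + (648) + (648) + (-288) + (432) + (64) + (-128) + (-128) + (64) = -146.
Reducing mod 11: -146 ≡ 8 (mod 11).
Since F(a, b, c) ≡ 8 ≠ 0 (mod 11), P does NOT lie on the curve.


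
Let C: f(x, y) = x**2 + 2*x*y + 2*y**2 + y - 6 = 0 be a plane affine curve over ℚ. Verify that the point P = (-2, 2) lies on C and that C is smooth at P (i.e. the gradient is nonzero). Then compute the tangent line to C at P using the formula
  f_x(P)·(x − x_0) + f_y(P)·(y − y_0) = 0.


Tangent line at P: 5*y - 10 = 0.

Step 1: f(-2, 2) = 0, so P lies on C.
Step 2: partial derivatives
  f_x(x, y) = 2*x + 2*y, f_y(x, y) = 2*x + 4*y + 1.
  f_x(P) = 0, f_y(P) = 5 (gradient nonzero, so P is smooth).
Step 3: tangent line at P: 0·(x − -2) + 5·(y − 2) = 0.
Expanding: 5*y - 10 = 0.


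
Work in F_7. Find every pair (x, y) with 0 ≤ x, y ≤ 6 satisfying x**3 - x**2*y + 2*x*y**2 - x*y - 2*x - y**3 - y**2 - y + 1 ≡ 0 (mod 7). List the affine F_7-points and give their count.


Affine F_7-points: {(0, 5), (1, 0), (2, 1), (3, 4), (4, 1), (4, 2), (4, 4), (5, 3), (6, 5)}; count = 9.

For each of the 49 pairs (x, y) ∈ F_7², evaluate f(x, y) mod 7. Record the zeros.
  x = 0: [0↦1, 1↦5, 2↦1, 3↦4, 4↦1, 5↦0, 6↦2]  zeros at y ∈ {5}
  x = 1: [0↦0, 1↦4, 2↦4, 3↦1, 4↦3, 5↦4, 6↦5]  zeros at y ∈ {0}
  x = 2: [0↦5, 1↦0, 2↦2, 3↦5, 4↦3, 5↦4, 6↦2]  zeros at y ∈ {1}
  x = 3: [0↦1, 1↦6, 2↦1, 3↦1, 4↦0, 5↦6, 6↦6]  zeros at y ∈ {4}
  x = 4: [0↦1, 1↦0, 2↦0, 3↦2, 4↦0, 5↦2, 6↦2]  zeros at y ∈ {1, 2, 4}
  x = 5: [0↦4, 1↦2, 2↦5, 3↦0, 4↦2, 5↦5, 6↦3]  zeros at y ∈ {3}
  x = 6: [0↦2, 1↦4, 2↦1, 3↦1, 4↦5, 5↦0, 6↦1]  zeros at y ∈ {5}
Collecting zeros: affine points = {(0, 5), (1, 0), (2, 1), (3, 4), (4, 1), (4, 2), (4, 4), (5, 3), (6, 5)}.
Total count |C(F_7)_aff| = 9.


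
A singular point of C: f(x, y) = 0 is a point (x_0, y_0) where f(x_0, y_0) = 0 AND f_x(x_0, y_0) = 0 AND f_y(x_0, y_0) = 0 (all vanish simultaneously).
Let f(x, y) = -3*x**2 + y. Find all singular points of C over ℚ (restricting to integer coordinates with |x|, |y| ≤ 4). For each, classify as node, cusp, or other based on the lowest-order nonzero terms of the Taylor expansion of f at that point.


No singular points in the scanned grid; C is smooth there.

Compute partial derivatives:
  f_x = -6*x.
  f_y = 1.
f_y = 1 is a nonzero constant, so f_y never vanishes: no point (x, y) can satisfy f = f_x = f_y = 0. In particular no (x, y) ∈ {−4, ..., 4}² is singular; the curve is smooth.


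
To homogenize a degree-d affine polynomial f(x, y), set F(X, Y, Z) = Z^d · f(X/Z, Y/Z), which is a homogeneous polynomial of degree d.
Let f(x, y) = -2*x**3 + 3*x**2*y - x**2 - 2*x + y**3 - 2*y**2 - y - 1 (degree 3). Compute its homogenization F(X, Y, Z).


F(X, Y, Z) = -2*X**3 + 3*X**2*Y - X**2*Z - 2*X*Z**2 + Y**3 - 2*Y**2*Z - Y*Z**2 - Z**3

deg(f) = 3.
Substitute x = X/Z, y = Y/Z into f, then multiply by Z^3.
  monomial -2·x^3·y^0 ↦ -2·X^3·Y^0·Z^0.
  monomial 3·x^2·y^1 ↦ 3·X^2·Y^1·Z^0.
  monomial -1·x^2·y^0 ↦ -1·X^2·Y^0·Z^1.
  monomial -2·x^1·y^0 ↦ -2·X^1·Y^0·Z^2.
  monomial 1·x^0·y^3 ↦ 1·X^0·Y^3·Z^0.
  monomial -2·x^0·y^2 ↦ -2·X^0·Y^2·Z^1.
  monomial -1·x^0·y^1 ↦ -1·X^0·Y^1·Z^2.
  monomial -1·x^0·y^0 ↦ -1·X^0·Y^0·Z^3.
Collecting: F(X, Y, Z) = -2*X**3 + 3*X**2*Y - X**2*Z - 2*X*Z**2 + Y**3 - 2*Y**2*Z - Y*Z**2 - Z**3.


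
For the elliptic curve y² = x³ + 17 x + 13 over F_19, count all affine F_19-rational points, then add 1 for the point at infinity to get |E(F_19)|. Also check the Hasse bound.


Affine points = {(2, 6), (2, 13), (7, 0), (10, 9), (10, 10), (11, 7), (11, 12), (12, 8), (12, 11), (16, 7), (16, 12), (17, 3), (17, 16)}; affine count = 13; |E(F_19)| = 14.

Discriminant check: Δ ∝ 4a³ + 27b² = 4·17³ + 27·13² = 4·4913 + 27·169 ≡ 9 (mod 19). Nonzero ⇒ E is nonsingular.
For each x ∈ F_19, compute rhs = x³ + 17·x + 13 mod 19, then count y ∈ F_19 with y² ≡ rhs.
  x = 0: rhs = 13, matching y values: none (0 points).
  x = 1: rhs = 12, matching y values: none (0 points).
  x = 2: rhs = 17, matching y values: 6, 13 (2 points).
  x = 3: rhs = 15, matching y values: none (0 points).
  x = 4: rhs = 12, matching y values: none (0 points).
  x = 5: rhs = 14, matching y values: none (0 points).
  x = 6: rhs = 8, matching y values: none (0 points).
  x = 7: rhs = 0, matching y values: 0 (1 points).
  x = 8: rhs = 15, matching y values: none (0 points).
  x = 9: rhs = 2, matching y values: none (0 points).
  x = 10: rhs = 5, matching y values: 9, 10 (2 points).
  x = 11: rhs = 11, matching y values: 7, 12 (2 points).
  x = 12: rhs = 7, matching y values: 8, 11 (2 points).
  x = 13: rhs = 18, matching y values: none (0 points).
  x = 14: rhs = 12, matching y values: none (0 points).
  x = 15: rhs = 14, matching y values: none (0 points).
  x = 16: rhs = 11, matching y values: 7, 12 (2 points).
  x = 17: rhs = 9, matching y values: 3, 16 (2 points).
  x = 18: rhs = 14, matching y values: none (0 points).
Total affine count: 13.
Full point count |E(F_19)| = 13 + 1 = 14.
Hasse bound: |14 − (19+1)| = |-6| = 6 ≤ 2√19 ≈ 8.7178 ✓.


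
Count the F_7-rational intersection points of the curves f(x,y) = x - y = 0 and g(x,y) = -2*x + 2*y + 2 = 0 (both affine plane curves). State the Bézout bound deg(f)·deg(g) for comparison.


Common zeros: ∅; count = 0; Bézout bound = 1.

deg(f) = 1, deg(g) = 1, so Bézout bound = 1.
Scan x ∈ F_7. For each x, list the y ∈ F_7 with f(x, y) ≡ 0 and those with g(x, y) ≡ 0 (mod 7); the common zeros in that column are the intersection.
  x = 0: f ≡ 0 at y ∈ {0}; g ≡ 0 at y ∈ {6}; common: ∅.
  x = 1: f ≡ 0 at y ∈ {1}; g ≡ 0 at y ∈ {0}; common: ∅.
  x = 2: f ≡ 0 at y ∈ {2}; g ≡ 0 at y ∈ {1}; common: ∅.
  x = 3: f ≡ 0 at y ∈ {3}; g ≡ 0 at y ∈ {2}; common: ∅.
  x = 4: f ≡ 0 at y ∈ {4}; g ≡ 0 at y ∈ {3}; common: ∅.
  x = 5: f ≡ 0 at y ∈ {5}; g ≡ 0 at y ∈ {4}; common: ∅.
  x = 6: f ≡ 0 at y ∈ {6}; g ≡ 0 at y ∈ {5}; common: ∅.
Collecting: common zeros = ∅, so the count is 0.
Comparison with the Bézout bound: 0 ≤ 1 = deg(f)·deg(g), as expected for curves with no common component (the affine F_7-count falls short of the bound because intersections may lie at infinity, over extension fields, or carry multiplicity).


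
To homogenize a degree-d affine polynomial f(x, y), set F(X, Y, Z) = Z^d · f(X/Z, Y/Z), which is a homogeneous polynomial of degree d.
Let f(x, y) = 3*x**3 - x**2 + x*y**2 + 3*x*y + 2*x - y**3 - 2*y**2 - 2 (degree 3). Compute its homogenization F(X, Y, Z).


F(X, Y, Z) = 3*X**3 - X**2*Z + X*Y**2 + 3*X*Y*Z + 2*X*Z**2 - Y**3 - 2*Y**2*Z - 2*Z**3

deg(f) = 3.
Substitute x = X/Z, y = Y/Z into f, then multiply by Z^3.
  monomial 3·x^3·y^0 ↦ 3·X^3·Y^0·Z^0.
  monomial -1·x^2·y^0 ↦ -1·X^2·Y^0·Z^1.
  monomial 1·x^1·y^2 ↦ 1·X^1·Y^2·Z^0.
  monomial 3·x^1·y^1 ↦ 3·X^1·Y^1·Z^1.
  monomial 2·x^1·y^0 ↦ 2·X^1·Y^0·Z^2.
  monomial -1·x^0·y^3 ↦ -1·X^0·Y^3·Z^0.
  monomial -2·x^0·y^2 ↦ -2·X^0·Y^2·Z^1.
  monomial -2·x^0·y^0 ↦ -2·X^0·Y^0·Z^3.
Collecting: F(X, Y, Z) = 3*X**3 - X**2*Z + X*Y**2 + 3*X*Y*Z + 2*X*Z**2 - Y**3 - 2*Y**2*Z - 2*Z**3.


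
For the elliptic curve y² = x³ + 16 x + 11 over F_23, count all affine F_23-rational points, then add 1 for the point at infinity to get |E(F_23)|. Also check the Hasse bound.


Affine points = {(4, 1), (4, 22), (5, 3), (5, 20), (6, 1), (6, 22), (7, 11), (7, 12), (11, 0), (13, 1), (13, 22), (14, 9), (14, 14), (16, 4), (16, 19), (18, 6), (18, 17)}; affine count = 17; |E(F_23)| = 18.

Discriminant check: Δ ∝ 4a³ + 27b² = 4·16³ + 27·11² = 4·4096 + 27·121 ≡ 9 (mod 23). Nonzero ⇒ E is nonsingular.
For each x ∈ F_23, compute rhs = x³ + 16·x + 11 mod 23, then count y ∈ F_23 with y² ≡ rhs.
  x = 0: rhs = 11, matching y values: none (0 points).
  x = 1: rhs = 5, matching y values: none (0 points).
  x = 2: rhs = 5, matching y values: none (0 points).
  x = 3: rhs = 17, matching y values: none (0 points).
  x = 4: rhs = 1, matching y values: 1, 22 (2 points).
  x = 5: rhs = 9, matching y values: 3, 20 (2 points).
  x = 6: rhs = 1, matching y values: 1, 22 (2 points).
  x = 7: rhs = 6, matching y values: 11, 12 (2 points).
  x = 8: rhs = 7, matching y values: none (0 points).
  x = 9: rhs = 10, matching y values: none (0 points).
  x = 10: rhs = 21, matching y values: none (0 points).
  x = 11: rhs = 0, matching y values: 0 (1 points).
  x = 12: rhs = 22, matching y values: none (0 points).
  x = 13: rhs = 1, matching y values: 1, 22 (2 points).
  x = 14: rhs = 12, matching y values: 9, 14 (2 points).
  x = 15: rhs = 15, matching y values: none (0 points).
  x = 16: rhs = 16, matching y values: 4, 19 (2 points).
  x = 17: rhs = 21, matching y values: none (0 points).
  x = 18: rhs = 13, matching y values: 6, 17 (2 points).
  x = 19: rhs = 21, matching y values: none (0 points).
  x = 20: rhs = 5, matching y values: none (0 points).
  x = 21: rhs = 17, matching y values: none (0 points).
  x = 22: rhs = 17, matching y values: none (0 points).
Total affine count: 17.
Full point count |E(F_23)| = 17 + 1 = 18.
Hasse bound: |18 − (23+1)| = |-6| = 6 ≤ 2√23 ≈ 9.5917 ✓.


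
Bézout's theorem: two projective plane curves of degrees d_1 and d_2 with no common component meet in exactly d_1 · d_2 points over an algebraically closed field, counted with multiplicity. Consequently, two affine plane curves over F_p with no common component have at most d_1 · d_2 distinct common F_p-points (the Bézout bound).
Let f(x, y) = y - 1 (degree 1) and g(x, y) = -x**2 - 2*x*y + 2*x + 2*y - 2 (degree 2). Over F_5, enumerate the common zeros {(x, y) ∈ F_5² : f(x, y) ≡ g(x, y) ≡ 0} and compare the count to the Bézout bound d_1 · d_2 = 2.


Common zeros: {(0, 1)}; count = 1; Bézout bound = 2.

deg(f) = 1, deg(g) = 2, so Bézout bound = 2.
Scan x ∈ F_5. For each x, list the y ∈ F_5 with f(x, y) ≡ 0 and those with g(x, y) ≡ 0 (mod 5); the common zeros in that column are the intersection.
  x = 0: f ≡ 0 at y ∈ {1}; g ≡ 0 at y ∈ {1}; common: {1}.
  x = 1: f ≡ 0 at y ∈ {1}; g ≡ 0 at y ∈ ∅; common: ∅.
  x = 2: f ≡ 0 at y ∈ {1}; g ≡ 0 at y ∈ {4}; common: ∅.
  x = 3: f ≡ 0 at y ∈ {1}; g ≡ 0 at y ∈ {0}; common: ∅.
  x = 4: f ≡ 0 at y ∈ {1}; g ≡ 0 at y ∈ {0}; common: ∅.
Collecting: common zeros = {(0, 1)}, so the count is 1.
Comparison with the Bézout bound: 1 ≤ 2 = deg(f)·deg(g), as expected for curves with no common component (the affine F_5-count falls short of the bound because intersections may lie at infinity, over extension fields, or carry multiplicity).


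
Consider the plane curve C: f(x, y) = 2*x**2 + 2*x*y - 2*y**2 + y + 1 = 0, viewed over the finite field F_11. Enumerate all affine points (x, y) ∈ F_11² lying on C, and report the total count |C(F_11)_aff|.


Affine F_11-points: {(0, 1), (0, 5), (1, 9), (2, 2), (2, 6), (3, 3), (3, 6), (4, 0), (4, 10), (5, 3), (5, 8), (6, 5), (6, 7), (7, 0), (7, 2), (8, 4), (8, 10), (9, 7), (9, 8), (10, 1), (10, 4)}; count = 21.

For each of the 121 pairs (x, y) ∈ F_11², evaluate f(x, y) mod 11. Record the zeros.
  x = 0: [0↦1, 1↦0, 2↦6, 3↦8, 4↦6, 5↦0, 6↦1, 7↦9, 8↦2, 9↦2, 10↦9]  zeros at y ∈ {1, 5}
  x = 1: [0↦3, 1↦4, 2↦1, 3↦5, 4↦5, 5↦1, 6↦4, 7↦3, 8↦9, 9↦0, 10↦9]  zeros at y ∈ {9}
  x = 2: [0↦9, 1↦1, 2↦0, 3↦6, 4↦8, 5↦6, 6↦0, 7↦1, 8↦9, 9↦2, 10↦2]  zeros at y ∈ {2, 6}
  x = 3: [0↦8, 1↦2, 2↦3, 3↦0, 4↦4, 5↦4, 6↦0, 7↦3, 8↦2, 9↦8, 10↦10]  zeros at y ∈ {3, 6}
  x = 4: [0↦0, 1↦7, 2↦10, 3↦9, 4↦4, 5↦6, 6↦4, 7↦9, 8↦10, 9↦7, 10↦0]  zeros at y ∈ {0, 10}
  x = 5: [0↦7, 1↦5, 2↦10, 3↦0, 4↦8, 5↦1, 6↦1, 7↦8, 8↦0, 9↦10, 10↦5]  zeros at y ∈ {3, 8}
  x = 6: [0↦7, 1↦7, 2↦3, 3↦6, 4↦5, 5↦0, 6↦2, 7↦0, 8↦5, 9↦6, 10↦3]  zeros at y ∈ {5, 7}
  x = 7: [0↦0, 1↦2, 2↦0, 3↦5, 4↦6, 5↦3, 6↦7, 7↦7, 8↦3, 9↦6, 10↦5]  zeros at y ∈ {0, 2}
  x = 8: [0↦8, 1↦1, 2↦1, 3↦8, 4↦0, 5↦10, 6↦5, 7↦7, 8↦5, 9↦10, 10↦0]  zeros at y ∈ {4, 10}
  x = 9: [0↦9, 1↦4, 2↦6, 3↦4, 4↦9, 5↦10, 6↦7, 7↦0, 8↦0, 9↦7, 10↦10]  zeros at y ∈ {7, 8}
  x = 10: [0↦3, 1↦0, 2↦4, 3↦4, 4↦0, 5↦3, 6↦2, 7↦8, 8↦10, 9↦8, 10↦2]  zeros at y ∈ {1, 4}
Collecting zeros: affine points = {(0, 1), (0, 5), (1, 9), (2, 2), (2, 6), (3, 3), (3, 6), (4, 0), (4, 10), (5, 3), (5, 8), (6, 5), (6, 7), (7, 0), (7, 2), (8, 4), (8, 10), (9, 7), (9, 8), (10, 1), (10, 4)}.
Total count |C(F_11)_aff| = 21.


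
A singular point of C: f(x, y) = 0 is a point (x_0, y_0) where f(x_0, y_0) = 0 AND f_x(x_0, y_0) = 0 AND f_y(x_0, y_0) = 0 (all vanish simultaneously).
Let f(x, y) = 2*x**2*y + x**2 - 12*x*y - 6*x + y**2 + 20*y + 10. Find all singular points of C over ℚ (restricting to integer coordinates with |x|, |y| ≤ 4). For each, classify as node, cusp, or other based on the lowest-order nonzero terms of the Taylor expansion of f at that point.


Singular points: {(3, -1)}; classification: node.

Compute partial derivatives:
  f_x = 4*x*y + 2*x - 12*y - 6.
  f_y = 2*x**2 - 12*x + 2*y + 20.
Scan x_0 ∈ {−4, ..., 4}. For each x_0, f_y(x_0, y) is a polynomial in y; find its integer roots y ∈ {−4, ..., 4}, then test f_x and f at those candidates.
  x = -4: f_y(-4, y) = 2*y + 100; no integer root y with |y| ≤ 4.
  x = -3: f_y(-3, y) = 2*y + 74; no integer root y with |y| ≤ 4.
  x = -2: f_y(-2, y) = 2*y + 52; no integer root y with |y| ≤ 4.
  x = -1: f_y(-1, y) = 2*y + 34; no integer root y with |y| ≤ 4.
  x = 0: f_y(0, y) = 2*y + 20; no integer root y with |y| ≤ 4.
  x = 1: f_y(1, y) = 2*y + 10; no integer root y with |y| ≤ 4.
  x = 2: f_y(2, y) = 2*y + 4; vanishes at y ∈ {-2}. (2, -2): f_x = 6 ≠ 0.
  x = 3: f_y(3, y) = 2*y + 2; vanishes at y ∈ {-1}. (3, -1): f_x = 0, f = 0 — SINGULAR.
  x = 4: f_y(4, y) = 2*y + 4; vanishes at y ∈ {-2}. (4, -2): f_x = -6 ≠ 0.
Only singular point on the grid: (3, -1).
Classify: substitute x = 3 + u, y = -1 + v and expand: f = 2*u**2*v - u**2 + v**2.
No constant or linear terms (consistent with a singular point). Quadratic part: -u**2 + v**2. Cubic part: 2*u**2*v.
The quadratic part v**2 - u**2 = (v − u)(v + u) splits into two distinct linear factors, so there are two distinct tangent lines y − -1 = ±(x − 3) — this is a node (ordinary double point).
Classification: node.


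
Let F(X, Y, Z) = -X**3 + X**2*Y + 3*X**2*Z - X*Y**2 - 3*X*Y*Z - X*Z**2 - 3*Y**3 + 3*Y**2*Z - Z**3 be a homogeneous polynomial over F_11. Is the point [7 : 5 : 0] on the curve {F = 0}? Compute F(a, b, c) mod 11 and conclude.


F(7,5,0) ≡ 1 (mod 11); P is NOT on the curve.

Evaluate F(7, 5, 0) term-by-term (mod 11).
  -X**3 ↦ -1·343·1·1 = -343
  X**2*Y ↦ 1·49·5·1 = 245
  3*X**2*Z ↦ 3·49·1·0 = 0
  -X*Y**2 ↦ -1·7·25·1 = -175
  -3*X*Y*Z ↦ -3·7·5·0 = 0
  -X*Z**2 ↦ -1·7·1·0 = 0
  -3*Y**3 ↦ -3·1·125·1 = -375
  3*Y**2*Z ↦ 3·1·25·0 = 0
  -Z**3 ↦ -1·1·1·0 = 0
Sum: F(7, 5, 0) = (-343) + (245) + (0) + (-175) + (0) + (0) + (-375) + (0) + (0) = -648.
Reducing mod 11: -648 ≡ 1 (mod 11).
Since F(a, b, c) ≡ 1 ≠ 0 (mod 11), P does NOT lie on the curve.


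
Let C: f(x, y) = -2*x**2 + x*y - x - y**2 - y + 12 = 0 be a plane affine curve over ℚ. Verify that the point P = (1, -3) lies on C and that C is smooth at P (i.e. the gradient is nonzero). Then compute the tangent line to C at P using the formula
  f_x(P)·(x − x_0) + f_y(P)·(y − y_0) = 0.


Tangent line at P: -8*x + 6*y + 26 = 0.

Step 1: f(1, -3) = 0, so P lies on C.
Step 2: partial derivatives
  f_x(x, y) = -4*x + y - 1, f_y(x, y) = x - 2*y - 1.
  f_x(P) = -8, f_y(P) = 6 (gradient nonzero, so P is smooth).
Step 3: tangent line at P: -8·(x − 1) + 6·(y − -3) = 0.
Expanding: -8*x + 6*y + 26 = 0.


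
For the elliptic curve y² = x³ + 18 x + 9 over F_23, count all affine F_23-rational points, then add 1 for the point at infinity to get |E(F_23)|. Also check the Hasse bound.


Affine points = {(0, 3), (0, 20), (7, 8), (7, 15), (9, 7), (9, 16), (10, 4), (10, 19), (13, 5), (13, 18), (16, 0), (18, 1), (18, 22), (22, 6), (22, 17)}; affine count = 15; |E(F_23)| = 16.

Discriminant check: Δ ∝ 4a³ + 27b² = 4·18³ + 27·9² = 4·5832 + 27·81 ≡ 8 (mod 23). Nonzero ⇒ E is nonsingular.
For each x ∈ F_23, compute rhs = x³ + 18·x + 9 mod 23, then count y ∈ F_23 with y² ≡ rhs.
  x = 0: rhs = 9, matching y values: 3, 20 (2 points).
  x = 1: rhs = 5, matching y values: none (0 points).
  x = 2: rhs = 7, matching y values: none (0 points).
  x = 3: rhs = 21, matching y values: none (0 points).
  x = 4: rhs = 7, matching y values: none (0 points).
  x = 5: rhs = 17, matching y values: none (0 points).
  x = 6: rhs = 11, matching y values: none (0 points).
  x = 7: rhs = 18, matching y values: 8, 15 (2 points).
  x = 8: rhs = 21, matching y values: none (0 points).
  x = 9: rhs = 3, matching y values: 7, 16 (2 points).
  x = 10: rhs = 16, matching y values: 4, 19 (2 points).
  x = 11: rhs = 20, matching y values: none (0 points).
  x = 12: rhs = 21, matching y values: none (0 points).
  x = 13: rhs = 2, matching y values: 5, 18 (2 points).
  x = 14: rhs = 15, matching y values: none (0 points).
  x = 15: rhs = 20, matching y values: none (0 points).
  x = 16: rhs = 0, matching y values: 0 (1 points).
  x = 17: rhs = 7, matching y values: none (0 points).
  x = 18: rhs = 1, matching y values: 1, 22 (2 points).
  x = 19: rhs = 11, matching y values: none (0 points).
  x = 20: rhs = 20, matching y values: none (0 points).
  x = 21: rhs = 11, matching y values: none (0 points).
  x = 22: rhs = 13, matching y values: 6, 17 (2 points).
Total affine count: 15.
Full point count |E(F_23)| = 15 + 1 = 16.
Hasse bound: |16 − (23+1)| = |-8| = 8 ≤ 2√23 ≈ 9.5917 ✓.
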